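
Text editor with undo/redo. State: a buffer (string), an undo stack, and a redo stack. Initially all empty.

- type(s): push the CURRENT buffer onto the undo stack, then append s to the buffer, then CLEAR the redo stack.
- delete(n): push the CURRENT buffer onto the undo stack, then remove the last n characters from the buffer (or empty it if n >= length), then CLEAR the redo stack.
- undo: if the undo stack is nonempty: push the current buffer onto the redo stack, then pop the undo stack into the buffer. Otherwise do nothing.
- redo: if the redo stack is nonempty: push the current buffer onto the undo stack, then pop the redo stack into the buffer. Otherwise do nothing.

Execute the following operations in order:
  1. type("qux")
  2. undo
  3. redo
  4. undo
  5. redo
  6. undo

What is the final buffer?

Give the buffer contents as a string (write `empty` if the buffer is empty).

After op 1 (type): buf='qux' undo_depth=1 redo_depth=0
After op 2 (undo): buf='(empty)' undo_depth=0 redo_depth=1
After op 3 (redo): buf='qux' undo_depth=1 redo_depth=0
After op 4 (undo): buf='(empty)' undo_depth=0 redo_depth=1
After op 5 (redo): buf='qux' undo_depth=1 redo_depth=0
After op 6 (undo): buf='(empty)' undo_depth=0 redo_depth=1

Answer: empty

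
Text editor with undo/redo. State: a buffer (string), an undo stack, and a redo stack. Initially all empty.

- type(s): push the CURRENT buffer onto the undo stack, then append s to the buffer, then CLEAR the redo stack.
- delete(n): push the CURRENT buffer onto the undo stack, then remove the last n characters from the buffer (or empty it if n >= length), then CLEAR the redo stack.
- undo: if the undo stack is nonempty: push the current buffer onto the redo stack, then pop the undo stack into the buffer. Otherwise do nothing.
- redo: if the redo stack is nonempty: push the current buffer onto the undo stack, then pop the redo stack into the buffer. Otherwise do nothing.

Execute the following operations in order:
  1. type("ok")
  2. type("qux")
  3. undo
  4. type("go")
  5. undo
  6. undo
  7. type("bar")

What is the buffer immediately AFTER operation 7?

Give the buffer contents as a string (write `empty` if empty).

Answer: bar

Derivation:
After op 1 (type): buf='ok' undo_depth=1 redo_depth=0
After op 2 (type): buf='okqux' undo_depth=2 redo_depth=0
After op 3 (undo): buf='ok' undo_depth=1 redo_depth=1
After op 4 (type): buf='okgo' undo_depth=2 redo_depth=0
After op 5 (undo): buf='ok' undo_depth=1 redo_depth=1
After op 6 (undo): buf='(empty)' undo_depth=0 redo_depth=2
After op 7 (type): buf='bar' undo_depth=1 redo_depth=0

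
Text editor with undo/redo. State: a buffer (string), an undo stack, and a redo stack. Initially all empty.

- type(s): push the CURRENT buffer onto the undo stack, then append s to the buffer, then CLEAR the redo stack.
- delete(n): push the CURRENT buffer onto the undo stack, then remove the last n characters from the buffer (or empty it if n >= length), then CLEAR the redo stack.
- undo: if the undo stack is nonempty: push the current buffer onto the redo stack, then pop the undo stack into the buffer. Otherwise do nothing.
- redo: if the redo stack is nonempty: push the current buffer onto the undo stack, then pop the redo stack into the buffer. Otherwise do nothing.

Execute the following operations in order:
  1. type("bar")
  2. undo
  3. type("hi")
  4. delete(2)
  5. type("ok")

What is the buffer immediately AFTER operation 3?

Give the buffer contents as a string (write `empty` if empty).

After op 1 (type): buf='bar' undo_depth=1 redo_depth=0
After op 2 (undo): buf='(empty)' undo_depth=0 redo_depth=1
After op 3 (type): buf='hi' undo_depth=1 redo_depth=0

Answer: hi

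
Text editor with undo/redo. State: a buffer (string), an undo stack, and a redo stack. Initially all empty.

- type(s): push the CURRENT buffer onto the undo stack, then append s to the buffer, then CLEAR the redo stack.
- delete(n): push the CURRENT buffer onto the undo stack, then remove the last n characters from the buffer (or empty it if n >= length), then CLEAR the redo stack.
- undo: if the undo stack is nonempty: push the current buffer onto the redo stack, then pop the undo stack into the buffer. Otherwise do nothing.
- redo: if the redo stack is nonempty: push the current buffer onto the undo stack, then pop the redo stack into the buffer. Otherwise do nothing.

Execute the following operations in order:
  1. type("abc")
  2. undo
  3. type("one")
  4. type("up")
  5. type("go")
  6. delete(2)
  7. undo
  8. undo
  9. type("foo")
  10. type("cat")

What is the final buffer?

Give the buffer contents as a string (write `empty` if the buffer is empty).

After op 1 (type): buf='abc' undo_depth=1 redo_depth=0
After op 2 (undo): buf='(empty)' undo_depth=0 redo_depth=1
After op 3 (type): buf='one' undo_depth=1 redo_depth=0
After op 4 (type): buf='oneup' undo_depth=2 redo_depth=0
After op 5 (type): buf='oneupgo' undo_depth=3 redo_depth=0
After op 6 (delete): buf='oneup' undo_depth=4 redo_depth=0
After op 7 (undo): buf='oneupgo' undo_depth=3 redo_depth=1
After op 8 (undo): buf='oneup' undo_depth=2 redo_depth=2
After op 9 (type): buf='oneupfoo' undo_depth=3 redo_depth=0
After op 10 (type): buf='oneupfoocat' undo_depth=4 redo_depth=0

Answer: oneupfoocat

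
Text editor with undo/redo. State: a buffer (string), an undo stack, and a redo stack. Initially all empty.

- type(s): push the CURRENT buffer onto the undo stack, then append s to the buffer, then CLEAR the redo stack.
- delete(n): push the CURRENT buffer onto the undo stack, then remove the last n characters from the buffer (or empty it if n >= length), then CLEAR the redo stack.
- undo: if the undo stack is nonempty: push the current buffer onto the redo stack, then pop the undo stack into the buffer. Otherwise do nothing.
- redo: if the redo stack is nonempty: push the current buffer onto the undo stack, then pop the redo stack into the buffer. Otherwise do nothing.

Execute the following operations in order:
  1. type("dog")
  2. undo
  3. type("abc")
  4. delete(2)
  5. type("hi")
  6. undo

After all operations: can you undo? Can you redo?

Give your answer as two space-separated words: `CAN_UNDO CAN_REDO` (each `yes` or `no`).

Answer: yes yes

Derivation:
After op 1 (type): buf='dog' undo_depth=1 redo_depth=0
After op 2 (undo): buf='(empty)' undo_depth=0 redo_depth=1
After op 3 (type): buf='abc' undo_depth=1 redo_depth=0
After op 4 (delete): buf='a' undo_depth=2 redo_depth=0
After op 5 (type): buf='ahi' undo_depth=3 redo_depth=0
After op 6 (undo): buf='a' undo_depth=2 redo_depth=1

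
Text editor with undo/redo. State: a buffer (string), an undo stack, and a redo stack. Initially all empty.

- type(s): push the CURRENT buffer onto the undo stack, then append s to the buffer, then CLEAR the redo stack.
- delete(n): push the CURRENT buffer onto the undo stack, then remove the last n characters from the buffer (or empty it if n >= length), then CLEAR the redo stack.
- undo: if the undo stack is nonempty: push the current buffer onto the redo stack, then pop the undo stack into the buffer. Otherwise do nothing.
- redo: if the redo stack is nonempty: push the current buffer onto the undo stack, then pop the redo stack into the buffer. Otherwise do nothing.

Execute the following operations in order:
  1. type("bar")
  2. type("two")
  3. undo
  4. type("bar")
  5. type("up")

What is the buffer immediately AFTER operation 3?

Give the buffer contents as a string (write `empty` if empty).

Answer: bar

Derivation:
After op 1 (type): buf='bar' undo_depth=1 redo_depth=0
After op 2 (type): buf='bartwo' undo_depth=2 redo_depth=0
After op 3 (undo): buf='bar' undo_depth=1 redo_depth=1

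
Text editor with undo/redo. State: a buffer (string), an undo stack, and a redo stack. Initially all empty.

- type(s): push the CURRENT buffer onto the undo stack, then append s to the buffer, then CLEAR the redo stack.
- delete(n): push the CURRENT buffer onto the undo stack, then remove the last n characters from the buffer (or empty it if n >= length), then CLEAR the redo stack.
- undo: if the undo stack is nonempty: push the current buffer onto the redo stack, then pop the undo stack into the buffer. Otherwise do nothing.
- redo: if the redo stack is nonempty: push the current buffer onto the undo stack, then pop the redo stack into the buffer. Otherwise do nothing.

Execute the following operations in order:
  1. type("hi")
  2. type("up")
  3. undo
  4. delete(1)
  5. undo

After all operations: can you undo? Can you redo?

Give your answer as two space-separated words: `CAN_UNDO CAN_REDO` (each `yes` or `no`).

After op 1 (type): buf='hi' undo_depth=1 redo_depth=0
After op 2 (type): buf='hiup' undo_depth=2 redo_depth=0
After op 3 (undo): buf='hi' undo_depth=1 redo_depth=1
After op 4 (delete): buf='h' undo_depth=2 redo_depth=0
After op 5 (undo): buf='hi' undo_depth=1 redo_depth=1

Answer: yes yes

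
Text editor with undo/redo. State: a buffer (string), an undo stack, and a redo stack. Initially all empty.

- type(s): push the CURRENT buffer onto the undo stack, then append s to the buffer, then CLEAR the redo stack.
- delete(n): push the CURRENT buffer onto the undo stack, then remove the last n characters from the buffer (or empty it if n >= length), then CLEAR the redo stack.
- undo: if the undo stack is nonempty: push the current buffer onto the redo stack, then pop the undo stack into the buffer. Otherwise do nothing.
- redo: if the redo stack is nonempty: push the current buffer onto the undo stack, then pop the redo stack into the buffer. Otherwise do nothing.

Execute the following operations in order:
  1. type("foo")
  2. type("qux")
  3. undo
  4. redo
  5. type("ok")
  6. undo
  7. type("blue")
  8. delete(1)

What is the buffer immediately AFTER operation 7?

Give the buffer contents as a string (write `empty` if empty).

After op 1 (type): buf='foo' undo_depth=1 redo_depth=0
After op 2 (type): buf='fooqux' undo_depth=2 redo_depth=0
After op 3 (undo): buf='foo' undo_depth=1 redo_depth=1
After op 4 (redo): buf='fooqux' undo_depth=2 redo_depth=0
After op 5 (type): buf='fooquxok' undo_depth=3 redo_depth=0
After op 6 (undo): buf='fooqux' undo_depth=2 redo_depth=1
After op 7 (type): buf='fooquxblue' undo_depth=3 redo_depth=0

Answer: fooquxblue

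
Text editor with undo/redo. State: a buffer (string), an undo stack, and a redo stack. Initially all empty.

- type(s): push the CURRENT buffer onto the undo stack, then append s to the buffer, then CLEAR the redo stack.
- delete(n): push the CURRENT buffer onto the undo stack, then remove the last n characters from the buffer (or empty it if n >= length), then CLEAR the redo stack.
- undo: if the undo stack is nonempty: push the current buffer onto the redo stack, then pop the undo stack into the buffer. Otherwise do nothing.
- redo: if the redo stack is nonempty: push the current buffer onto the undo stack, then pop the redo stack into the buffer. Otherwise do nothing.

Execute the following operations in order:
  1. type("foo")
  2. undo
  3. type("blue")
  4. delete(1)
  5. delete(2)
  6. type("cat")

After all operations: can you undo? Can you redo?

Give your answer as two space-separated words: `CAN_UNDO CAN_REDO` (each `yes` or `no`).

Answer: yes no

Derivation:
After op 1 (type): buf='foo' undo_depth=1 redo_depth=0
After op 2 (undo): buf='(empty)' undo_depth=0 redo_depth=1
After op 3 (type): buf='blue' undo_depth=1 redo_depth=0
After op 4 (delete): buf='blu' undo_depth=2 redo_depth=0
After op 5 (delete): buf='b' undo_depth=3 redo_depth=0
After op 6 (type): buf='bcat' undo_depth=4 redo_depth=0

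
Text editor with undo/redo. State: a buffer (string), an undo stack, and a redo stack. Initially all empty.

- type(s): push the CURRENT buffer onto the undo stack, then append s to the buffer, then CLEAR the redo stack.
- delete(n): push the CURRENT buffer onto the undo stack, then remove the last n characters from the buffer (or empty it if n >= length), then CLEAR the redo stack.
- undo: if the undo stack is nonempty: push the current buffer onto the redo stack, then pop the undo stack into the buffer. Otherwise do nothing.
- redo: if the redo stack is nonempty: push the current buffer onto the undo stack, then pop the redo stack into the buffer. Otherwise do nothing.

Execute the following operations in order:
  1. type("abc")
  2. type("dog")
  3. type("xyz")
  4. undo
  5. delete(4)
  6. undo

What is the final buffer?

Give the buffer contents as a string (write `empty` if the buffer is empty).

Answer: abcdog

Derivation:
After op 1 (type): buf='abc' undo_depth=1 redo_depth=0
After op 2 (type): buf='abcdog' undo_depth=2 redo_depth=0
After op 3 (type): buf='abcdogxyz' undo_depth=3 redo_depth=0
After op 4 (undo): buf='abcdog' undo_depth=2 redo_depth=1
After op 5 (delete): buf='ab' undo_depth=3 redo_depth=0
After op 6 (undo): buf='abcdog' undo_depth=2 redo_depth=1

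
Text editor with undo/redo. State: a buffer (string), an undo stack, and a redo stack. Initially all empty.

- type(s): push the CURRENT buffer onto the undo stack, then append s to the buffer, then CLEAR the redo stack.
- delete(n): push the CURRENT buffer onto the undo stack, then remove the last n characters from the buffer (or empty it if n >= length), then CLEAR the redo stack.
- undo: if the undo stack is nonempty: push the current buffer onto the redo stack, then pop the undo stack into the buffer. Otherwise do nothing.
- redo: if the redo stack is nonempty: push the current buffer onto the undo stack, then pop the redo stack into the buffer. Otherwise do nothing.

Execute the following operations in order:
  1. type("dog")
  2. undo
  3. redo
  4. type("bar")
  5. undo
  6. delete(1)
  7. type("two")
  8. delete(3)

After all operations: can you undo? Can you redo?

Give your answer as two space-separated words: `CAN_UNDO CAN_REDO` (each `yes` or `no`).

After op 1 (type): buf='dog' undo_depth=1 redo_depth=0
After op 2 (undo): buf='(empty)' undo_depth=0 redo_depth=1
After op 3 (redo): buf='dog' undo_depth=1 redo_depth=0
After op 4 (type): buf='dogbar' undo_depth=2 redo_depth=0
After op 5 (undo): buf='dog' undo_depth=1 redo_depth=1
After op 6 (delete): buf='do' undo_depth=2 redo_depth=0
After op 7 (type): buf='dotwo' undo_depth=3 redo_depth=0
After op 8 (delete): buf='do' undo_depth=4 redo_depth=0

Answer: yes no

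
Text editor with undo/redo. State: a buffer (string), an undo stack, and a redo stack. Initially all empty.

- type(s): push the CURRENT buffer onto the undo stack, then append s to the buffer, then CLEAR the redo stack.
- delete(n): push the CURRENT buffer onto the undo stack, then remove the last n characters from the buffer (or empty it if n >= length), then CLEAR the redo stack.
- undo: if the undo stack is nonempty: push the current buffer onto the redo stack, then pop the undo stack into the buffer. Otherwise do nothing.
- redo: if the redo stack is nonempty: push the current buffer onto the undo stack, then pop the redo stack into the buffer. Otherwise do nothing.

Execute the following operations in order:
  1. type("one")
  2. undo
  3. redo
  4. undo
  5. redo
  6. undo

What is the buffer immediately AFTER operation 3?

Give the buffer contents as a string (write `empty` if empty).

Answer: one

Derivation:
After op 1 (type): buf='one' undo_depth=1 redo_depth=0
After op 2 (undo): buf='(empty)' undo_depth=0 redo_depth=1
After op 3 (redo): buf='one' undo_depth=1 redo_depth=0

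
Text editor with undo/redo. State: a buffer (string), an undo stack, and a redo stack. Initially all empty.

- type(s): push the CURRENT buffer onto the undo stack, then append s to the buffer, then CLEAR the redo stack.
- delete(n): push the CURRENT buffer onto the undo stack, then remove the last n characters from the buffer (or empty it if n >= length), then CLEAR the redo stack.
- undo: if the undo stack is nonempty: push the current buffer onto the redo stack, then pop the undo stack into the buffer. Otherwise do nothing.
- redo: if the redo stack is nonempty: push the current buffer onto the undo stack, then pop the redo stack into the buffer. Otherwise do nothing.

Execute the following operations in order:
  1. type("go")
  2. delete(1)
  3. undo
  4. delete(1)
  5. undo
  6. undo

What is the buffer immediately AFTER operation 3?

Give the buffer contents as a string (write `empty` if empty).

After op 1 (type): buf='go' undo_depth=1 redo_depth=0
After op 2 (delete): buf='g' undo_depth=2 redo_depth=0
After op 3 (undo): buf='go' undo_depth=1 redo_depth=1

Answer: go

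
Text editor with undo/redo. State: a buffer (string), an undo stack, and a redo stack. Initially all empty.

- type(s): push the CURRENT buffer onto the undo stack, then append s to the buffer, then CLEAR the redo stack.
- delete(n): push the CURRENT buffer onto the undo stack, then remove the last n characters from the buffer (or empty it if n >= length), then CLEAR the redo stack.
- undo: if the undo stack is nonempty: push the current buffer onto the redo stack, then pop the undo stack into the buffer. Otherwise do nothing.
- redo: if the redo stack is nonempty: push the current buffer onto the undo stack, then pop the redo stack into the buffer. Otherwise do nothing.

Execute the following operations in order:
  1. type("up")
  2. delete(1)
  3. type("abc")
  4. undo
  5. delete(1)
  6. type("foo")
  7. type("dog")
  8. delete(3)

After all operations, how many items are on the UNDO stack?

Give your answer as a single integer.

After op 1 (type): buf='up' undo_depth=1 redo_depth=0
After op 2 (delete): buf='u' undo_depth=2 redo_depth=0
After op 3 (type): buf='uabc' undo_depth=3 redo_depth=0
After op 4 (undo): buf='u' undo_depth=2 redo_depth=1
After op 5 (delete): buf='(empty)' undo_depth=3 redo_depth=0
After op 6 (type): buf='foo' undo_depth=4 redo_depth=0
After op 7 (type): buf='foodog' undo_depth=5 redo_depth=0
After op 8 (delete): buf='foo' undo_depth=6 redo_depth=0

Answer: 6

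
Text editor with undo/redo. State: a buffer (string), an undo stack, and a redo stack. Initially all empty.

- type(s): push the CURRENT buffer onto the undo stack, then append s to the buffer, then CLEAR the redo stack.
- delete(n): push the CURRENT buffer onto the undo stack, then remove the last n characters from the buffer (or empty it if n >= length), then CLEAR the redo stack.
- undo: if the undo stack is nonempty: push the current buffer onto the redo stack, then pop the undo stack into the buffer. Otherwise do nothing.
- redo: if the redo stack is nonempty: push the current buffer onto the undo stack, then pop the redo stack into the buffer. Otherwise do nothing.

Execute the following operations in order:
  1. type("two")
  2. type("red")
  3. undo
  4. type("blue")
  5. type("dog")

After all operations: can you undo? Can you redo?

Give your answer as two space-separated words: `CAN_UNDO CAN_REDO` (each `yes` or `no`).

After op 1 (type): buf='two' undo_depth=1 redo_depth=0
After op 2 (type): buf='twored' undo_depth=2 redo_depth=0
After op 3 (undo): buf='two' undo_depth=1 redo_depth=1
After op 4 (type): buf='twoblue' undo_depth=2 redo_depth=0
After op 5 (type): buf='twobluedog' undo_depth=3 redo_depth=0

Answer: yes no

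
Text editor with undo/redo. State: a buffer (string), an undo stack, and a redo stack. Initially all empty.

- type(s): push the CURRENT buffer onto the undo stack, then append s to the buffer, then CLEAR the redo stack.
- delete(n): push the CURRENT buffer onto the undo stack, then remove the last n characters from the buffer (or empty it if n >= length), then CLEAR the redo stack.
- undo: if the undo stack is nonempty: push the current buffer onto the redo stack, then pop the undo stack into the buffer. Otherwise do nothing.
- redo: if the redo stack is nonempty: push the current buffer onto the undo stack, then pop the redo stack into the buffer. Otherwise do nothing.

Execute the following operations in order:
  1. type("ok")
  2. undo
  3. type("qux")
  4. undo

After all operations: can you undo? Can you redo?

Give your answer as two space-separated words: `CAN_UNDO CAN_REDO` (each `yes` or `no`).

Answer: no yes

Derivation:
After op 1 (type): buf='ok' undo_depth=1 redo_depth=0
After op 2 (undo): buf='(empty)' undo_depth=0 redo_depth=1
After op 3 (type): buf='qux' undo_depth=1 redo_depth=0
After op 4 (undo): buf='(empty)' undo_depth=0 redo_depth=1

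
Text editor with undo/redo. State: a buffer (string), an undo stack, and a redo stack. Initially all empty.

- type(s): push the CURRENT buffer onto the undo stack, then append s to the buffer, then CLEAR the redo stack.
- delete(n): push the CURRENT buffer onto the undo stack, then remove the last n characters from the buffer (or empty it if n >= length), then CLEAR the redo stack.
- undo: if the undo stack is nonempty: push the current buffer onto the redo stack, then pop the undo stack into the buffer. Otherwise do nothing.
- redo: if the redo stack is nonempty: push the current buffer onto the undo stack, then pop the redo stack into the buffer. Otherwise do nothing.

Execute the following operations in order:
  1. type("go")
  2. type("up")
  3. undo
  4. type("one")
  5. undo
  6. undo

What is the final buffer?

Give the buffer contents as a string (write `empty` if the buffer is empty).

After op 1 (type): buf='go' undo_depth=1 redo_depth=0
After op 2 (type): buf='goup' undo_depth=2 redo_depth=0
After op 3 (undo): buf='go' undo_depth=1 redo_depth=1
After op 4 (type): buf='goone' undo_depth=2 redo_depth=0
After op 5 (undo): buf='go' undo_depth=1 redo_depth=1
After op 6 (undo): buf='(empty)' undo_depth=0 redo_depth=2

Answer: empty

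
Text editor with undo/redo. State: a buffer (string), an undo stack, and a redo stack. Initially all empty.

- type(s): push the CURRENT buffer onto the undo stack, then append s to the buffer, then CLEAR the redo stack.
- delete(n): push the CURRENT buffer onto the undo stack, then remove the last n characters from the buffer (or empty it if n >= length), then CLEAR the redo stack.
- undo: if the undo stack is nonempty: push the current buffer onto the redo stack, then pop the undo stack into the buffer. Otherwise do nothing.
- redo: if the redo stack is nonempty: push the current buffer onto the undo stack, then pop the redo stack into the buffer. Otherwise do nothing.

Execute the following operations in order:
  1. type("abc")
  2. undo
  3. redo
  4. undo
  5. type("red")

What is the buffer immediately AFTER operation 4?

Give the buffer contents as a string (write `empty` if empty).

Answer: empty

Derivation:
After op 1 (type): buf='abc' undo_depth=1 redo_depth=0
After op 2 (undo): buf='(empty)' undo_depth=0 redo_depth=1
After op 3 (redo): buf='abc' undo_depth=1 redo_depth=0
After op 4 (undo): buf='(empty)' undo_depth=0 redo_depth=1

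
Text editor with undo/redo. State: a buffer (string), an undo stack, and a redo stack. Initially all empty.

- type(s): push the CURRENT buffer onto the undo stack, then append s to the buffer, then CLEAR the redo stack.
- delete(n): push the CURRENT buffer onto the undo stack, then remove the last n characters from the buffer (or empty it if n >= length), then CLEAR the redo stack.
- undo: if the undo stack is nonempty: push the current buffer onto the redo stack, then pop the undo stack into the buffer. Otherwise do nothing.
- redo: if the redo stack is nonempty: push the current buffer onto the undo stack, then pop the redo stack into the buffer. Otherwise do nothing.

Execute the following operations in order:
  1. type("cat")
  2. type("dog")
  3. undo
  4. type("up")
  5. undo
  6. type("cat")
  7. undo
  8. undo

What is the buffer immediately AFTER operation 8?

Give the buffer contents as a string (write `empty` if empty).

After op 1 (type): buf='cat' undo_depth=1 redo_depth=0
After op 2 (type): buf='catdog' undo_depth=2 redo_depth=0
After op 3 (undo): buf='cat' undo_depth=1 redo_depth=1
After op 4 (type): buf='catup' undo_depth=2 redo_depth=0
After op 5 (undo): buf='cat' undo_depth=1 redo_depth=1
After op 6 (type): buf='catcat' undo_depth=2 redo_depth=0
After op 7 (undo): buf='cat' undo_depth=1 redo_depth=1
After op 8 (undo): buf='(empty)' undo_depth=0 redo_depth=2

Answer: empty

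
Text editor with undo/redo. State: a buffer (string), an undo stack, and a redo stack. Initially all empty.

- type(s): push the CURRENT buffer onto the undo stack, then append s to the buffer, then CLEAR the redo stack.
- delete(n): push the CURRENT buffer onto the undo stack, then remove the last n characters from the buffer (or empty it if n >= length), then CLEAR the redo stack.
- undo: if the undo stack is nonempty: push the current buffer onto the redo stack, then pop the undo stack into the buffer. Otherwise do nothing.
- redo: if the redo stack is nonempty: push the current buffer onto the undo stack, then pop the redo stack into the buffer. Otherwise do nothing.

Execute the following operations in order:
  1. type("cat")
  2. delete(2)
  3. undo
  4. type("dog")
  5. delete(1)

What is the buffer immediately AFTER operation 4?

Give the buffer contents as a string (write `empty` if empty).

After op 1 (type): buf='cat' undo_depth=1 redo_depth=0
After op 2 (delete): buf='c' undo_depth=2 redo_depth=0
After op 3 (undo): buf='cat' undo_depth=1 redo_depth=1
After op 4 (type): buf='catdog' undo_depth=2 redo_depth=0

Answer: catdog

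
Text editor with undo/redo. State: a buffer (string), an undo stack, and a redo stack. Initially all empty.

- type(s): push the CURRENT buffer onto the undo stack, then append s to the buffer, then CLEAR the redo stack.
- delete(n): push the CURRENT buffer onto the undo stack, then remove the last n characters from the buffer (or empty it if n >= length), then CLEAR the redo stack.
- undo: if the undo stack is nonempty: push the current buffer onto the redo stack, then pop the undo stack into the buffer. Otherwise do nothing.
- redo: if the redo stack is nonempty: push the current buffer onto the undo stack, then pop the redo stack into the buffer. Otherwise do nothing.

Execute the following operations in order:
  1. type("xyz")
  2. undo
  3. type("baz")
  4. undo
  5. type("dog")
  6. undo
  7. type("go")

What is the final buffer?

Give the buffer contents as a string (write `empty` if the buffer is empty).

After op 1 (type): buf='xyz' undo_depth=1 redo_depth=0
After op 2 (undo): buf='(empty)' undo_depth=0 redo_depth=1
After op 3 (type): buf='baz' undo_depth=1 redo_depth=0
After op 4 (undo): buf='(empty)' undo_depth=0 redo_depth=1
After op 5 (type): buf='dog' undo_depth=1 redo_depth=0
After op 6 (undo): buf='(empty)' undo_depth=0 redo_depth=1
After op 7 (type): buf='go' undo_depth=1 redo_depth=0

Answer: go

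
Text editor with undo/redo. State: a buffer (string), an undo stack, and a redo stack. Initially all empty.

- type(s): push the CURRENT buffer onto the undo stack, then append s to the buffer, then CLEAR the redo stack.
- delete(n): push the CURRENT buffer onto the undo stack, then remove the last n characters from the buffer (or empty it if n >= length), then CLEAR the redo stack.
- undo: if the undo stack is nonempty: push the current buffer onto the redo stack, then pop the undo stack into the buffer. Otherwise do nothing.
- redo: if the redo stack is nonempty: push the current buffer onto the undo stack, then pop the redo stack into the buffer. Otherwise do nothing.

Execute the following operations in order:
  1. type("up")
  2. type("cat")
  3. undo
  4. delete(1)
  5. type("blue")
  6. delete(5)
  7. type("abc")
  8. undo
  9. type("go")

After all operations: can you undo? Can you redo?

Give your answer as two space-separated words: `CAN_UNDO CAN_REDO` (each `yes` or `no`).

After op 1 (type): buf='up' undo_depth=1 redo_depth=0
After op 2 (type): buf='upcat' undo_depth=2 redo_depth=0
After op 3 (undo): buf='up' undo_depth=1 redo_depth=1
After op 4 (delete): buf='u' undo_depth=2 redo_depth=0
After op 5 (type): buf='ublue' undo_depth=3 redo_depth=0
After op 6 (delete): buf='(empty)' undo_depth=4 redo_depth=0
After op 7 (type): buf='abc' undo_depth=5 redo_depth=0
After op 8 (undo): buf='(empty)' undo_depth=4 redo_depth=1
After op 9 (type): buf='go' undo_depth=5 redo_depth=0

Answer: yes no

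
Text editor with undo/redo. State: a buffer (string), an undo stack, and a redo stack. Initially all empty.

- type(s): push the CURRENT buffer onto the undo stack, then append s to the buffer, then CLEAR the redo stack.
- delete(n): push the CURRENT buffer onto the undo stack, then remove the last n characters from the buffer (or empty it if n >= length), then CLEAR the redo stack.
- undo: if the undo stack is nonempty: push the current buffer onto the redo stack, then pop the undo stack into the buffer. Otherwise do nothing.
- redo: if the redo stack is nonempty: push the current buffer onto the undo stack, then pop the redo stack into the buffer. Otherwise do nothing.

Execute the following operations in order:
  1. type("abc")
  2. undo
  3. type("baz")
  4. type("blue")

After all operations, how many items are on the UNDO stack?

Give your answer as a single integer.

Answer: 2

Derivation:
After op 1 (type): buf='abc' undo_depth=1 redo_depth=0
After op 2 (undo): buf='(empty)' undo_depth=0 redo_depth=1
After op 3 (type): buf='baz' undo_depth=1 redo_depth=0
After op 4 (type): buf='bazblue' undo_depth=2 redo_depth=0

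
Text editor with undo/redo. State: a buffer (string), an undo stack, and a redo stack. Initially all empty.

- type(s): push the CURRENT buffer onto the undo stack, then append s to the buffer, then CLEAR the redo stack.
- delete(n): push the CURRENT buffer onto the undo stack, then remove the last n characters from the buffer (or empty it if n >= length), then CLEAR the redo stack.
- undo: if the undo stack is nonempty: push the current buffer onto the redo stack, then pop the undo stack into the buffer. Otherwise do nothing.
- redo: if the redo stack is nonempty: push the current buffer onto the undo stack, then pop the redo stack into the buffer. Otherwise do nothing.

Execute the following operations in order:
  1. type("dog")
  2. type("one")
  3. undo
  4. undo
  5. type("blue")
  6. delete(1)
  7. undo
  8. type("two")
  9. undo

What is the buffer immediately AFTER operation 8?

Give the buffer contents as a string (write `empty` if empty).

Answer: bluetwo

Derivation:
After op 1 (type): buf='dog' undo_depth=1 redo_depth=0
After op 2 (type): buf='dogone' undo_depth=2 redo_depth=0
After op 3 (undo): buf='dog' undo_depth=1 redo_depth=1
After op 4 (undo): buf='(empty)' undo_depth=0 redo_depth=2
After op 5 (type): buf='blue' undo_depth=1 redo_depth=0
After op 6 (delete): buf='blu' undo_depth=2 redo_depth=0
After op 7 (undo): buf='blue' undo_depth=1 redo_depth=1
After op 8 (type): buf='bluetwo' undo_depth=2 redo_depth=0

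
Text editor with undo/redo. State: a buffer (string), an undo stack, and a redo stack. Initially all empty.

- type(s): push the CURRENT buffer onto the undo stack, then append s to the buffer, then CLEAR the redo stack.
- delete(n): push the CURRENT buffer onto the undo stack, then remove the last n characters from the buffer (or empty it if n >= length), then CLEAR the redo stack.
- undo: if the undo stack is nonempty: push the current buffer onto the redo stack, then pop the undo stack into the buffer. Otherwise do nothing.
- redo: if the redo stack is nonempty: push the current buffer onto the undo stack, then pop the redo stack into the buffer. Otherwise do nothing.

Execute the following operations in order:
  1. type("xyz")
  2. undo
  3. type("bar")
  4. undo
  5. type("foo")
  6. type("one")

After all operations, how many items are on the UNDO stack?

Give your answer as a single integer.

After op 1 (type): buf='xyz' undo_depth=1 redo_depth=0
After op 2 (undo): buf='(empty)' undo_depth=0 redo_depth=1
After op 3 (type): buf='bar' undo_depth=1 redo_depth=0
After op 4 (undo): buf='(empty)' undo_depth=0 redo_depth=1
After op 5 (type): buf='foo' undo_depth=1 redo_depth=0
After op 6 (type): buf='fooone' undo_depth=2 redo_depth=0

Answer: 2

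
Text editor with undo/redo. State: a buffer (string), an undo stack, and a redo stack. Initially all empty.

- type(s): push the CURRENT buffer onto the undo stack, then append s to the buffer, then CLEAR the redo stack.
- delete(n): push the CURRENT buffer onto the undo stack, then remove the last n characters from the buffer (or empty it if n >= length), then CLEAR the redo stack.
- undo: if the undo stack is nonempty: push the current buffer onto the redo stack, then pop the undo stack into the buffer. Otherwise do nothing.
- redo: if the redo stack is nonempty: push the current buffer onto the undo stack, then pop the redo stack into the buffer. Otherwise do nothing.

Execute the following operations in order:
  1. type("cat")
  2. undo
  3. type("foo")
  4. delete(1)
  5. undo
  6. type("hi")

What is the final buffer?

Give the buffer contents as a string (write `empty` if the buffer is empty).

After op 1 (type): buf='cat' undo_depth=1 redo_depth=0
After op 2 (undo): buf='(empty)' undo_depth=0 redo_depth=1
After op 3 (type): buf='foo' undo_depth=1 redo_depth=0
After op 4 (delete): buf='fo' undo_depth=2 redo_depth=0
After op 5 (undo): buf='foo' undo_depth=1 redo_depth=1
After op 6 (type): buf='foohi' undo_depth=2 redo_depth=0

Answer: foohi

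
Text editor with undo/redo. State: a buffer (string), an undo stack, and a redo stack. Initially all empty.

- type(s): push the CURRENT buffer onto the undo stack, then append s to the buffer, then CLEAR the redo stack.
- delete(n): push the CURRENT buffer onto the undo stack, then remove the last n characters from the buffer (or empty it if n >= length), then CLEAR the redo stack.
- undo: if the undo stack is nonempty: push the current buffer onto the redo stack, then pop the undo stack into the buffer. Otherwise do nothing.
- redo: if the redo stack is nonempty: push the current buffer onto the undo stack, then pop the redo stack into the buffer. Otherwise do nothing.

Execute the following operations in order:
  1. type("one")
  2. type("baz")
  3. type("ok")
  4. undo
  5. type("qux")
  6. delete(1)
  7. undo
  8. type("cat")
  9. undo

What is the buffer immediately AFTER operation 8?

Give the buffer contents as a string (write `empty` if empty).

After op 1 (type): buf='one' undo_depth=1 redo_depth=0
After op 2 (type): buf='onebaz' undo_depth=2 redo_depth=0
After op 3 (type): buf='onebazok' undo_depth=3 redo_depth=0
After op 4 (undo): buf='onebaz' undo_depth=2 redo_depth=1
After op 5 (type): buf='onebazqux' undo_depth=3 redo_depth=0
After op 6 (delete): buf='onebazqu' undo_depth=4 redo_depth=0
After op 7 (undo): buf='onebazqux' undo_depth=3 redo_depth=1
After op 8 (type): buf='onebazquxcat' undo_depth=4 redo_depth=0

Answer: onebazquxcat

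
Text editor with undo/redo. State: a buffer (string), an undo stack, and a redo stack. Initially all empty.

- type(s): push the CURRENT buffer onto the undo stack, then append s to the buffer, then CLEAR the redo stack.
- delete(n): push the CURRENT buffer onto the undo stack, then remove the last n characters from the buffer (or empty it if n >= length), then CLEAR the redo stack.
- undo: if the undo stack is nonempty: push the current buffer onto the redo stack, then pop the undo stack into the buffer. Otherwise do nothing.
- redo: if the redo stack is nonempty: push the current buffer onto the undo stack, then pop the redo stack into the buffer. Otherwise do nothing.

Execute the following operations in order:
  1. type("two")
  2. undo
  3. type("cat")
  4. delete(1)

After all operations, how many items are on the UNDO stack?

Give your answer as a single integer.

Answer: 2

Derivation:
After op 1 (type): buf='two' undo_depth=1 redo_depth=0
After op 2 (undo): buf='(empty)' undo_depth=0 redo_depth=1
After op 3 (type): buf='cat' undo_depth=1 redo_depth=0
After op 4 (delete): buf='ca' undo_depth=2 redo_depth=0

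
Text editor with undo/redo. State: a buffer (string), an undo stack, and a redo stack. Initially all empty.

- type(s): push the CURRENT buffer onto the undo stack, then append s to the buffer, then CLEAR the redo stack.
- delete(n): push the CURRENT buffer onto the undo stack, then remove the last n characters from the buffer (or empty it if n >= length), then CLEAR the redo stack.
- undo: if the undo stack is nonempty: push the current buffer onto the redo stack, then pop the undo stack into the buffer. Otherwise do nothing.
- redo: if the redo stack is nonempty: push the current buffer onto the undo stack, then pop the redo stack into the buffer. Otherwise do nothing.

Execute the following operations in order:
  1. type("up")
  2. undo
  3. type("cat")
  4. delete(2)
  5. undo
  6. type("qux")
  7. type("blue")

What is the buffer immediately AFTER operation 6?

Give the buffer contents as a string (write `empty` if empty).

After op 1 (type): buf='up' undo_depth=1 redo_depth=0
After op 2 (undo): buf='(empty)' undo_depth=0 redo_depth=1
After op 3 (type): buf='cat' undo_depth=1 redo_depth=0
After op 4 (delete): buf='c' undo_depth=2 redo_depth=0
After op 5 (undo): buf='cat' undo_depth=1 redo_depth=1
After op 6 (type): buf='catqux' undo_depth=2 redo_depth=0

Answer: catqux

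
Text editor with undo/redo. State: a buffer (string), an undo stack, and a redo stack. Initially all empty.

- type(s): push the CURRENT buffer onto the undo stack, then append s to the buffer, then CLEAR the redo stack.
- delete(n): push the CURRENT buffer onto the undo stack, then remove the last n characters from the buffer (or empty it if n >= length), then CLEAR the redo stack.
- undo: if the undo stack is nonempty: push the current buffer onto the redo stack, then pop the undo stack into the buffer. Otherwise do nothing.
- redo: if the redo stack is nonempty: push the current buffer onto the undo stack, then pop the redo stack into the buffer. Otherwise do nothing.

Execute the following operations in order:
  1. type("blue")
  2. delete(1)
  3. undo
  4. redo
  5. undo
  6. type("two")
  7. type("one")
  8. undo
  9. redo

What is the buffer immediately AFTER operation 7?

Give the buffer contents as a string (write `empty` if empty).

After op 1 (type): buf='blue' undo_depth=1 redo_depth=0
After op 2 (delete): buf='blu' undo_depth=2 redo_depth=0
After op 3 (undo): buf='blue' undo_depth=1 redo_depth=1
After op 4 (redo): buf='blu' undo_depth=2 redo_depth=0
After op 5 (undo): buf='blue' undo_depth=1 redo_depth=1
After op 6 (type): buf='bluetwo' undo_depth=2 redo_depth=0
After op 7 (type): buf='bluetwoone' undo_depth=3 redo_depth=0

Answer: bluetwoone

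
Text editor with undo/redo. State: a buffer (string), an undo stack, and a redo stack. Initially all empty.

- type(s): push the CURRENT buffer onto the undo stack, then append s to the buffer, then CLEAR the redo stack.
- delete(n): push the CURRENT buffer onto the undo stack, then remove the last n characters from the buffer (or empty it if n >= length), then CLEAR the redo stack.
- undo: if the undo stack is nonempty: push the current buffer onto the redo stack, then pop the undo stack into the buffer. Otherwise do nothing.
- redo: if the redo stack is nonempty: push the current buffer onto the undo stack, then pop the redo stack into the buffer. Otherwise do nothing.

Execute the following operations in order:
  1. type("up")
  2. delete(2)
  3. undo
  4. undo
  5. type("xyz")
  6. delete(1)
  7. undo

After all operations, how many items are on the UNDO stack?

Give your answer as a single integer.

Answer: 1

Derivation:
After op 1 (type): buf='up' undo_depth=1 redo_depth=0
After op 2 (delete): buf='(empty)' undo_depth=2 redo_depth=0
After op 3 (undo): buf='up' undo_depth=1 redo_depth=1
After op 4 (undo): buf='(empty)' undo_depth=0 redo_depth=2
After op 5 (type): buf='xyz' undo_depth=1 redo_depth=0
After op 6 (delete): buf='xy' undo_depth=2 redo_depth=0
After op 7 (undo): buf='xyz' undo_depth=1 redo_depth=1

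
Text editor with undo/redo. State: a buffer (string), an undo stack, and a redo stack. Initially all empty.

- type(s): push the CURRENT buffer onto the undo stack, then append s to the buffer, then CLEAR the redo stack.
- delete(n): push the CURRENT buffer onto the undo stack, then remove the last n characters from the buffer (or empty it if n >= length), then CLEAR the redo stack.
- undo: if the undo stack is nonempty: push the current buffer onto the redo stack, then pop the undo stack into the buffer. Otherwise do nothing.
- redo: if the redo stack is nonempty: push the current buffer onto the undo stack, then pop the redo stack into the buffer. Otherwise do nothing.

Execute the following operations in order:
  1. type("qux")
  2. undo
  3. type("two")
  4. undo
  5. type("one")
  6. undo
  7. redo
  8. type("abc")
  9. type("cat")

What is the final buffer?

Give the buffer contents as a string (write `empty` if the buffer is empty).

After op 1 (type): buf='qux' undo_depth=1 redo_depth=0
After op 2 (undo): buf='(empty)' undo_depth=0 redo_depth=1
After op 3 (type): buf='two' undo_depth=1 redo_depth=0
After op 4 (undo): buf='(empty)' undo_depth=0 redo_depth=1
After op 5 (type): buf='one' undo_depth=1 redo_depth=0
After op 6 (undo): buf='(empty)' undo_depth=0 redo_depth=1
After op 7 (redo): buf='one' undo_depth=1 redo_depth=0
After op 8 (type): buf='oneabc' undo_depth=2 redo_depth=0
After op 9 (type): buf='oneabccat' undo_depth=3 redo_depth=0

Answer: oneabccat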